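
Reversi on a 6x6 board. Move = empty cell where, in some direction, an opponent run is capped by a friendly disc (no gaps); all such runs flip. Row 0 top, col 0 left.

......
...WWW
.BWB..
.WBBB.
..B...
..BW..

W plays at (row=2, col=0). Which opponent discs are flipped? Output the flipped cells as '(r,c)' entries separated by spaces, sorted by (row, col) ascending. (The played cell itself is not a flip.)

Dir NW: edge -> no flip
Dir N: first cell '.' (not opp) -> no flip
Dir NE: first cell '.' (not opp) -> no flip
Dir W: edge -> no flip
Dir E: opp run (2,1) capped by W -> flip
Dir SW: edge -> no flip
Dir S: first cell '.' (not opp) -> no flip
Dir SE: first cell 'W' (not opp) -> no flip

Answer: (2,1)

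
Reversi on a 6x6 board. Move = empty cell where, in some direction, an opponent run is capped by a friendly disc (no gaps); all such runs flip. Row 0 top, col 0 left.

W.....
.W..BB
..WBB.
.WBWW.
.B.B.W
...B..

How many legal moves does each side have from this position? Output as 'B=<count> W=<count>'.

Answer: B=7 W=7

Derivation:
-- B to move --
(0,1): no bracket -> illegal
(0,2): no bracket -> illegal
(1,0): no bracket -> illegal
(1,2): flips 1 -> legal
(1,3): no bracket -> illegal
(2,0): no bracket -> illegal
(2,1): flips 2 -> legal
(2,5): flips 1 -> legal
(3,0): flips 1 -> legal
(3,5): flips 2 -> legal
(4,0): no bracket -> illegal
(4,2): flips 1 -> legal
(4,4): flips 1 -> legal
(5,4): no bracket -> illegal
(5,5): no bracket -> illegal
B mobility = 7
-- W to move --
(0,3): no bracket -> illegal
(0,4): flips 2 -> legal
(0,5): no bracket -> illegal
(1,2): flips 1 -> legal
(1,3): flips 1 -> legal
(2,1): no bracket -> illegal
(2,5): flips 2 -> legal
(3,0): no bracket -> illegal
(3,5): no bracket -> illegal
(4,0): no bracket -> illegal
(4,2): flips 1 -> legal
(4,4): no bracket -> illegal
(5,0): no bracket -> illegal
(5,1): flips 1 -> legal
(5,2): flips 1 -> legal
(5,4): no bracket -> illegal
W mobility = 7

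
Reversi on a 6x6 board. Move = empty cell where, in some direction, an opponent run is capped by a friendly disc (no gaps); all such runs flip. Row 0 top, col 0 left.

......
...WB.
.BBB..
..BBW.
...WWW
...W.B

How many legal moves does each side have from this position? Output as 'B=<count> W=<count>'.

Answer: B=5 W=5

Derivation:
-- B to move --
(0,2): no bracket -> illegal
(0,3): flips 1 -> legal
(0,4): flips 1 -> legal
(1,2): flips 1 -> legal
(2,4): no bracket -> illegal
(2,5): no bracket -> illegal
(3,5): flips 2 -> legal
(4,2): no bracket -> illegal
(5,2): no bracket -> illegal
(5,4): flips 1 -> legal
B mobility = 5
-- W to move --
(0,3): no bracket -> illegal
(0,4): no bracket -> illegal
(0,5): no bracket -> illegal
(1,0): flips 2 -> legal
(1,1): flips 2 -> legal
(1,2): flips 1 -> legal
(1,5): flips 1 -> legal
(2,0): no bracket -> illegal
(2,4): no bracket -> illegal
(2,5): no bracket -> illegal
(3,0): no bracket -> illegal
(3,1): flips 3 -> legal
(4,1): no bracket -> illegal
(4,2): no bracket -> illegal
(5,4): no bracket -> illegal
W mobility = 5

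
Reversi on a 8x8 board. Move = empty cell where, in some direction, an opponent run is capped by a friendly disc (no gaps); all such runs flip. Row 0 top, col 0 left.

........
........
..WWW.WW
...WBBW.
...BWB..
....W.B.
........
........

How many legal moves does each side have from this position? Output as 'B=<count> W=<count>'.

Answer: B=10 W=5

Derivation:
-- B to move --
(1,1): no bracket -> illegal
(1,2): flips 1 -> legal
(1,3): flips 3 -> legal
(1,4): flips 1 -> legal
(1,5): no bracket -> illegal
(1,6): no bracket -> illegal
(1,7): flips 1 -> legal
(2,1): no bracket -> illegal
(2,5): no bracket -> illegal
(3,1): no bracket -> illegal
(3,2): flips 1 -> legal
(3,7): flips 1 -> legal
(4,2): no bracket -> illegal
(4,6): no bracket -> illegal
(4,7): no bracket -> illegal
(5,3): flips 1 -> legal
(5,5): no bracket -> illegal
(6,3): flips 1 -> legal
(6,4): flips 2 -> legal
(6,5): flips 1 -> legal
B mobility = 10
-- W to move --
(2,5): no bracket -> illegal
(3,2): flips 1 -> legal
(4,2): flips 1 -> legal
(4,6): flips 2 -> legal
(4,7): no bracket -> illegal
(5,2): no bracket -> illegal
(5,3): flips 1 -> legal
(5,5): no bracket -> illegal
(5,7): no bracket -> illegal
(6,5): no bracket -> illegal
(6,6): no bracket -> illegal
(6,7): flips 3 -> legal
W mobility = 5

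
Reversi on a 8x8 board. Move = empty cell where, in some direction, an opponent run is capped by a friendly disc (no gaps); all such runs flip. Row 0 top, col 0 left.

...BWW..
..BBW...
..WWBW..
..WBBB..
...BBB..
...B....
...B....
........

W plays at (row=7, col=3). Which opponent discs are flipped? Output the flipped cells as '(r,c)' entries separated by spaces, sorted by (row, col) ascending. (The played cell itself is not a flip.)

Answer: (3,3) (4,3) (5,3) (6,3)

Derivation:
Dir NW: first cell '.' (not opp) -> no flip
Dir N: opp run (6,3) (5,3) (4,3) (3,3) capped by W -> flip
Dir NE: first cell '.' (not opp) -> no flip
Dir W: first cell '.' (not opp) -> no flip
Dir E: first cell '.' (not opp) -> no flip
Dir SW: edge -> no flip
Dir S: edge -> no flip
Dir SE: edge -> no flip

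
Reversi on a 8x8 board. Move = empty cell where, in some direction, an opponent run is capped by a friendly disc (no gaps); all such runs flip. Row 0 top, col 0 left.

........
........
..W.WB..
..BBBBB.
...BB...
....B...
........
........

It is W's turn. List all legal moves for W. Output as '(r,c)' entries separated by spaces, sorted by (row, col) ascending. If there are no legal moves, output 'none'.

(1,4): no bracket -> illegal
(1,5): no bracket -> illegal
(1,6): no bracket -> illegal
(2,1): no bracket -> illegal
(2,3): no bracket -> illegal
(2,6): flips 1 -> legal
(2,7): no bracket -> illegal
(3,1): no bracket -> illegal
(3,7): no bracket -> illegal
(4,1): no bracket -> illegal
(4,2): flips 2 -> legal
(4,5): no bracket -> illegal
(4,6): flips 1 -> legal
(4,7): no bracket -> illegal
(5,2): no bracket -> illegal
(5,3): no bracket -> illegal
(5,5): flips 2 -> legal
(6,3): no bracket -> illegal
(6,4): flips 3 -> legal
(6,5): no bracket -> illegal

Answer: (2,6) (4,2) (4,6) (5,5) (6,4)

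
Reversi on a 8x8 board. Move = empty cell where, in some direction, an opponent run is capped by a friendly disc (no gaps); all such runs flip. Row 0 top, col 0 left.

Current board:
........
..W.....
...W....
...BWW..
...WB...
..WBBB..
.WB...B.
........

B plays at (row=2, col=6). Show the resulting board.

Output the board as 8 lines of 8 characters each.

Place B at (2,6); scan 8 dirs for brackets.
Dir NW: first cell '.' (not opp) -> no flip
Dir N: first cell '.' (not opp) -> no flip
Dir NE: first cell '.' (not opp) -> no flip
Dir W: first cell '.' (not opp) -> no flip
Dir E: first cell '.' (not opp) -> no flip
Dir SW: opp run (3,5) capped by B -> flip
Dir S: first cell '.' (not opp) -> no flip
Dir SE: first cell '.' (not opp) -> no flip
All flips: (3,5)

Answer: ........
..W.....
...W..B.
...BWB..
...WB...
..WBBB..
.WB...B.
........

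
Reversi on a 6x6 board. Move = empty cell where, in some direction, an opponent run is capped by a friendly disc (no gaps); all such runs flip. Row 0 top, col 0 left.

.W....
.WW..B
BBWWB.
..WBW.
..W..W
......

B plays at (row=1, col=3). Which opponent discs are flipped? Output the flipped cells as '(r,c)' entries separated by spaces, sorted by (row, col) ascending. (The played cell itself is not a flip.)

Dir NW: first cell '.' (not opp) -> no flip
Dir N: first cell '.' (not opp) -> no flip
Dir NE: first cell '.' (not opp) -> no flip
Dir W: opp run (1,2) (1,1), next='.' -> no flip
Dir E: first cell '.' (not opp) -> no flip
Dir SW: opp run (2,2), next='.' -> no flip
Dir S: opp run (2,3) capped by B -> flip
Dir SE: first cell 'B' (not opp) -> no flip

Answer: (2,3)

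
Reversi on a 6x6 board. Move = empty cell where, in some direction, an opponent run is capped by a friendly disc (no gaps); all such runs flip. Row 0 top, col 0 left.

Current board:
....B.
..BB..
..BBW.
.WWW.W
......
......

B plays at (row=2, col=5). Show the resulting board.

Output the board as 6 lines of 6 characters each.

Answer: ....B.
..BB..
..BBBB
.WWW.W
......
......

Derivation:
Place B at (2,5); scan 8 dirs for brackets.
Dir NW: first cell '.' (not opp) -> no flip
Dir N: first cell '.' (not opp) -> no flip
Dir NE: edge -> no flip
Dir W: opp run (2,4) capped by B -> flip
Dir E: edge -> no flip
Dir SW: first cell '.' (not opp) -> no flip
Dir S: opp run (3,5), next='.' -> no flip
Dir SE: edge -> no flip
All flips: (2,4)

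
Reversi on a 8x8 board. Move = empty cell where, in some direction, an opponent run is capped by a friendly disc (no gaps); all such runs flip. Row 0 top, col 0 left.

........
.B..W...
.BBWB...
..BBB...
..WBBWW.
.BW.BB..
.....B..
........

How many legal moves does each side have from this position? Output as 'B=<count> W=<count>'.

-- B to move --
(0,3): no bracket -> illegal
(0,4): flips 1 -> legal
(0,5): flips 2 -> legal
(1,2): flips 1 -> legal
(1,3): flips 1 -> legal
(1,5): no bracket -> illegal
(2,5): no bracket -> illegal
(3,1): no bracket -> illegal
(3,5): flips 1 -> legal
(3,6): flips 1 -> legal
(3,7): flips 1 -> legal
(4,1): flips 1 -> legal
(4,7): flips 2 -> legal
(5,3): flips 1 -> legal
(5,6): flips 1 -> legal
(5,7): no bracket -> illegal
(6,1): flips 1 -> legal
(6,2): flips 2 -> legal
(6,3): no bracket -> illegal
B mobility = 13
-- W to move --
(0,0): no bracket -> illegal
(0,1): no bracket -> illegal
(0,2): no bracket -> illegal
(1,0): no bracket -> illegal
(1,2): flips 2 -> legal
(1,3): no bracket -> illegal
(1,5): flips 2 -> legal
(2,0): flips 2 -> legal
(2,5): flips 3 -> legal
(3,0): no bracket -> illegal
(3,1): no bracket -> illegal
(3,5): no bracket -> illegal
(4,0): no bracket -> illegal
(4,1): flips 1 -> legal
(5,0): flips 1 -> legal
(5,3): flips 2 -> legal
(5,6): no bracket -> illegal
(6,0): flips 1 -> legal
(6,1): no bracket -> illegal
(6,2): no bracket -> illegal
(6,3): flips 1 -> legal
(6,4): flips 5 -> legal
(6,6): no bracket -> illegal
(7,4): no bracket -> illegal
(7,5): flips 2 -> legal
(7,6): no bracket -> illegal
W mobility = 11

Answer: B=13 W=11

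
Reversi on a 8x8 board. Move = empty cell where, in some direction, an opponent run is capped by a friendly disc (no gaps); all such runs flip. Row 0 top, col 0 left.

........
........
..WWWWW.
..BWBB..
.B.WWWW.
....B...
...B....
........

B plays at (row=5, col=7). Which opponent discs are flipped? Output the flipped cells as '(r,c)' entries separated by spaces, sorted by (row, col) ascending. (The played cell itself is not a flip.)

Dir NW: opp run (4,6) capped by B -> flip
Dir N: first cell '.' (not opp) -> no flip
Dir NE: edge -> no flip
Dir W: first cell '.' (not opp) -> no flip
Dir E: edge -> no flip
Dir SW: first cell '.' (not opp) -> no flip
Dir S: first cell '.' (not opp) -> no flip
Dir SE: edge -> no flip

Answer: (4,6)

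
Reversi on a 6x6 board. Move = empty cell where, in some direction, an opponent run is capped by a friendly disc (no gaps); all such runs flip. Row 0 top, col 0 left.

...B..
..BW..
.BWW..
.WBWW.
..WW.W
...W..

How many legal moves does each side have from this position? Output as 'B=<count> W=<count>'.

-- B to move --
(0,2): no bracket -> illegal
(0,4): no bracket -> illegal
(1,1): no bracket -> illegal
(1,4): flips 2 -> legal
(2,0): no bracket -> illegal
(2,4): flips 2 -> legal
(2,5): no bracket -> illegal
(3,0): flips 1 -> legal
(3,5): flips 2 -> legal
(4,0): no bracket -> illegal
(4,1): flips 1 -> legal
(4,4): no bracket -> illegal
(5,1): no bracket -> illegal
(5,2): flips 1 -> legal
(5,4): flips 1 -> legal
(5,5): no bracket -> illegal
B mobility = 7
-- W to move --
(0,1): flips 1 -> legal
(0,2): flips 1 -> legal
(0,4): no bracket -> illegal
(1,0): flips 2 -> legal
(1,1): flips 2 -> legal
(1,4): no bracket -> illegal
(2,0): flips 1 -> legal
(3,0): no bracket -> illegal
(4,1): flips 1 -> legal
W mobility = 6

Answer: B=7 W=6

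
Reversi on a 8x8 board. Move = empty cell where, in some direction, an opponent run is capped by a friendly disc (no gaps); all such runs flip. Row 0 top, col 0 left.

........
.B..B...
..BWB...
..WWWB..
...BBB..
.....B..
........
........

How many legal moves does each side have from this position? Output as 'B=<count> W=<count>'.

Answer: B=7 W=13

Derivation:
-- B to move --
(1,2): flips 2 -> legal
(1,3): flips 2 -> legal
(2,1): flips 1 -> legal
(2,5): flips 1 -> legal
(3,1): flips 3 -> legal
(4,1): flips 2 -> legal
(4,2): flips 2 -> legal
B mobility = 7
-- W to move --
(0,0): flips 2 -> legal
(0,1): no bracket -> illegal
(0,2): no bracket -> illegal
(0,3): no bracket -> illegal
(0,4): flips 2 -> legal
(0,5): flips 1 -> legal
(1,0): no bracket -> illegal
(1,2): flips 1 -> legal
(1,3): no bracket -> illegal
(1,5): flips 1 -> legal
(2,0): no bracket -> illegal
(2,1): flips 1 -> legal
(2,5): flips 1 -> legal
(2,6): no bracket -> illegal
(3,1): no bracket -> illegal
(3,6): flips 1 -> legal
(4,2): no bracket -> illegal
(4,6): no bracket -> illegal
(5,2): flips 1 -> legal
(5,3): flips 1 -> legal
(5,4): flips 2 -> legal
(5,6): flips 1 -> legal
(6,4): no bracket -> illegal
(6,5): no bracket -> illegal
(6,6): flips 2 -> legal
W mobility = 13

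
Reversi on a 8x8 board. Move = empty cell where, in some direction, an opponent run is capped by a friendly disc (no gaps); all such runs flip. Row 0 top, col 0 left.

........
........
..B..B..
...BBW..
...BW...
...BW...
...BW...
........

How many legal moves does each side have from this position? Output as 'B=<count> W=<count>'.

Answer: B=7 W=8

Derivation:
-- B to move --
(2,4): no bracket -> illegal
(2,6): flips 2 -> legal
(3,6): flips 1 -> legal
(4,5): flips 3 -> legal
(4,6): no bracket -> illegal
(5,5): flips 2 -> legal
(6,5): flips 2 -> legal
(7,3): no bracket -> illegal
(7,4): flips 3 -> legal
(7,5): flips 1 -> legal
B mobility = 7
-- W to move --
(1,1): flips 2 -> legal
(1,2): no bracket -> illegal
(1,3): no bracket -> illegal
(1,4): no bracket -> illegal
(1,5): flips 1 -> legal
(1,6): no bracket -> illegal
(2,1): no bracket -> illegal
(2,3): no bracket -> illegal
(2,4): flips 1 -> legal
(2,6): no bracket -> illegal
(3,1): no bracket -> illegal
(3,2): flips 3 -> legal
(3,6): no bracket -> illegal
(4,2): flips 2 -> legal
(4,5): no bracket -> illegal
(5,2): flips 1 -> legal
(6,2): flips 2 -> legal
(7,2): flips 1 -> legal
(7,3): no bracket -> illegal
(7,4): no bracket -> illegal
W mobility = 8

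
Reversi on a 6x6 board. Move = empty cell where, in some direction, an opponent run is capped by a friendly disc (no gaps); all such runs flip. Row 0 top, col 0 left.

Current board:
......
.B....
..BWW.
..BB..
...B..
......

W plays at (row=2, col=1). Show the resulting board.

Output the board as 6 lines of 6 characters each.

Answer: ......
.B....
.WWWW.
..BB..
...B..
......

Derivation:
Place W at (2,1); scan 8 dirs for brackets.
Dir NW: first cell '.' (not opp) -> no flip
Dir N: opp run (1,1), next='.' -> no flip
Dir NE: first cell '.' (not opp) -> no flip
Dir W: first cell '.' (not opp) -> no flip
Dir E: opp run (2,2) capped by W -> flip
Dir SW: first cell '.' (not opp) -> no flip
Dir S: first cell '.' (not opp) -> no flip
Dir SE: opp run (3,2) (4,3), next='.' -> no flip
All flips: (2,2)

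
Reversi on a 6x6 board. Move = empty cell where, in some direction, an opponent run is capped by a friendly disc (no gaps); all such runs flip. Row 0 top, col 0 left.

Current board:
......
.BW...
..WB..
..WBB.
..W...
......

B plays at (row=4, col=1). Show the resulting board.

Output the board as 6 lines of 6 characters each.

Answer: ......
.BW...
..WB..
..BBB.
.BW...
......

Derivation:
Place B at (4,1); scan 8 dirs for brackets.
Dir NW: first cell '.' (not opp) -> no flip
Dir N: first cell '.' (not opp) -> no flip
Dir NE: opp run (3,2) capped by B -> flip
Dir W: first cell '.' (not opp) -> no flip
Dir E: opp run (4,2), next='.' -> no flip
Dir SW: first cell '.' (not opp) -> no flip
Dir S: first cell '.' (not opp) -> no flip
Dir SE: first cell '.' (not opp) -> no flip
All flips: (3,2)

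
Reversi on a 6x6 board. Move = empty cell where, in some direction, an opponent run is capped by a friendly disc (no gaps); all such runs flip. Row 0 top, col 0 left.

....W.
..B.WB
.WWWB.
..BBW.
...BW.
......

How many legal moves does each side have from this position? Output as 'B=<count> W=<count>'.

-- B to move --
(0,3): no bracket -> illegal
(0,5): flips 2 -> legal
(1,0): flips 1 -> legal
(1,1): flips 1 -> legal
(1,3): flips 2 -> legal
(2,0): flips 3 -> legal
(2,5): flips 1 -> legal
(3,0): flips 1 -> legal
(3,1): no bracket -> illegal
(3,5): flips 1 -> legal
(4,5): flips 3 -> legal
(5,3): no bracket -> illegal
(5,4): flips 2 -> legal
(5,5): flips 1 -> legal
B mobility = 11
-- W to move --
(0,1): flips 1 -> legal
(0,2): flips 1 -> legal
(0,3): flips 1 -> legal
(0,5): no bracket -> illegal
(1,1): no bracket -> illegal
(1,3): no bracket -> illegal
(2,5): flips 1 -> legal
(3,1): flips 2 -> legal
(3,5): no bracket -> illegal
(4,1): flips 1 -> legal
(4,2): flips 2 -> legal
(5,2): flips 1 -> legal
(5,3): flips 2 -> legal
(5,4): flips 2 -> legal
W mobility = 10

Answer: B=11 W=10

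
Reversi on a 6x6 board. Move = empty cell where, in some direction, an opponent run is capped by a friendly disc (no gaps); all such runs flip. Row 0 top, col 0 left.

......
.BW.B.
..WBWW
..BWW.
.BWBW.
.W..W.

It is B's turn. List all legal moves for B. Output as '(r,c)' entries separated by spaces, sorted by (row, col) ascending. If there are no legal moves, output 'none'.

(0,1): flips 1 -> legal
(0,2): flips 2 -> legal
(0,3): no bracket -> illegal
(1,3): flips 1 -> legal
(1,5): no bracket -> illegal
(2,1): flips 1 -> legal
(3,1): no bracket -> illegal
(3,5): flips 2 -> legal
(4,0): no bracket -> illegal
(4,5): flips 2 -> legal
(5,0): no bracket -> illegal
(5,2): flips 1 -> legal
(5,3): no bracket -> illegal
(5,5): flips 3 -> legal

Answer: (0,1) (0,2) (1,3) (2,1) (3,5) (4,5) (5,2) (5,5)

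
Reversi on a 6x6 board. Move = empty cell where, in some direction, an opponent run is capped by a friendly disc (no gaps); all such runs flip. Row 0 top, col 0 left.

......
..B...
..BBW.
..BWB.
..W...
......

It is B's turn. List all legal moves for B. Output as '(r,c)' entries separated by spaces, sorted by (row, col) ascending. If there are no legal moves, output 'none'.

Answer: (1,4) (2,5) (4,3) (4,4) (5,2)

Derivation:
(1,3): no bracket -> illegal
(1,4): flips 1 -> legal
(1,5): no bracket -> illegal
(2,5): flips 1 -> legal
(3,1): no bracket -> illegal
(3,5): no bracket -> illegal
(4,1): no bracket -> illegal
(4,3): flips 1 -> legal
(4,4): flips 1 -> legal
(5,1): no bracket -> illegal
(5,2): flips 1 -> legal
(5,3): no bracket -> illegal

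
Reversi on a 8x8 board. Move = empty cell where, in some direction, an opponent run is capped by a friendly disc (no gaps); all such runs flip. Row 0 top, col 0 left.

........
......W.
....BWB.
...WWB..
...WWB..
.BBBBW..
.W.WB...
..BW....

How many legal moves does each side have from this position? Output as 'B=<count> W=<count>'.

-- B to move --
(0,5): no bracket -> illegal
(0,6): flips 1 -> legal
(0,7): flips 4 -> legal
(1,4): no bracket -> illegal
(1,5): flips 1 -> legal
(1,7): no bracket -> illegal
(2,2): no bracket -> illegal
(2,3): flips 3 -> legal
(2,7): no bracket -> illegal
(3,2): flips 3 -> legal
(3,6): no bracket -> illegal
(4,2): flips 3 -> legal
(4,6): flips 1 -> legal
(5,0): flips 1 -> legal
(5,6): flips 1 -> legal
(6,0): no bracket -> illegal
(6,2): flips 1 -> legal
(6,5): flips 1 -> legal
(6,6): no bracket -> illegal
(7,0): flips 1 -> legal
(7,1): flips 1 -> legal
(7,4): flips 2 -> legal
B mobility = 14
-- W to move --
(1,3): no bracket -> illegal
(1,4): flips 1 -> legal
(1,5): flips 1 -> legal
(1,7): flips 2 -> legal
(2,3): flips 1 -> legal
(2,7): flips 1 -> legal
(3,6): flips 4 -> legal
(3,7): no bracket -> illegal
(4,0): no bracket -> illegal
(4,1): flips 2 -> legal
(4,2): no bracket -> illegal
(4,6): flips 1 -> legal
(5,0): flips 4 -> legal
(5,6): flips 1 -> legal
(6,0): no bracket -> illegal
(6,2): flips 1 -> legal
(6,5): flips 2 -> legal
(7,1): flips 1 -> legal
(7,4): flips 2 -> legal
(7,5): no bracket -> illegal
W mobility = 14

Answer: B=14 W=14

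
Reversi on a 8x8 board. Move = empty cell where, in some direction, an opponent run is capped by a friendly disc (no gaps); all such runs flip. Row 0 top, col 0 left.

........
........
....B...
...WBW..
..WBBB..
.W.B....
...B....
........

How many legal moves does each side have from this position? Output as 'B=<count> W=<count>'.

Answer: B=10 W=7

Derivation:
-- B to move --
(2,2): flips 1 -> legal
(2,3): flips 1 -> legal
(2,5): flips 1 -> legal
(2,6): flips 1 -> legal
(3,1): flips 1 -> legal
(3,2): flips 1 -> legal
(3,6): flips 1 -> legal
(4,0): no bracket -> illegal
(4,1): flips 1 -> legal
(4,6): flips 1 -> legal
(5,0): no bracket -> illegal
(5,2): no bracket -> illegal
(6,0): flips 3 -> legal
(6,1): no bracket -> illegal
(6,2): no bracket -> illegal
B mobility = 10
-- W to move --
(1,3): flips 1 -> legal
(1,4): no bracket -> illegal
(1,5): flips 1 -> legal
(2,3): no bracket -> illegal
(2,5): no bracket -> illegal
(3,2): no bracket -> illegal
(3,6): no bracket -> illegal
(4,6): flips 3 -> legal
(5,2): no bracket -> illegal
(5,4): no bracket -> illegal
(5,5): flips 2 -> legal
(5,6): no bracket -> illegal
(6,2): flips 2 -> legal
(6,4): flips 1 -> legal
(7,2): no bracket -> illegal
(7,3): flips 3 -> legal
(7,4): no bracket -> illegal
W mobility = 7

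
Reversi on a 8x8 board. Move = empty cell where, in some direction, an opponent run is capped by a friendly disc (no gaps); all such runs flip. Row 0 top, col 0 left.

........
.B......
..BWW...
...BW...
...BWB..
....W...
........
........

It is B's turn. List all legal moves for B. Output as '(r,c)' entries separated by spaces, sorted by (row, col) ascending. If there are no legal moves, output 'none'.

(1,2): flips 2 -> legal
(1,3): flips 1 -> legal
(1,4): no bracket -> illegal
(1,5): flips 1 -> legal
(2,5): flips 3 -> legal
(3,2): no bracket -> illegal
(3,5): flips 1 -> legal
(5,3): no bracket -> illegal
(5,5): flips 1 -> legal
(6,3): flips 1 -> legal
(6,4): no bracket -> illegal
(6,5): flips 1 -> legal

Answer: (1,2) (1,3) (1,5) (2,5) (3,5) (5,5) (6,3) (6,5)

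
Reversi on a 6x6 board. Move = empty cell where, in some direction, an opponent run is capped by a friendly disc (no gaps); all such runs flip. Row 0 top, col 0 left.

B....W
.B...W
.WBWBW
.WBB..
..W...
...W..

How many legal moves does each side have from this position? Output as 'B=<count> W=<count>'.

-- B to move --
(0,4): no bracket -> illegal
(1,0): flips 1 -> legal
(1,2): no bracket -> illegal
(1,3): flips 1 -> legal
(1,4): flips 1 -> legal
(2,0): flips 1 -> legal
(3,0): flips 1 -> legal
(3,4): no bracket -> illegal
(3,5): no bracket -> illegal
(4,0): flips 1 -> legal
(4,1): flips 2 -> legal
(4,3): no bracket -> illegal
(4,4): no bracket -> illegal
(5,1): flips 1 -> legal
(5,2): flips 1 -> legal
(5,4): no bracket -> illegal
B mobility = 9
-- W to move --
(0,1): flips 1 -> legal
(0,2): no bracket -> illegal
(1,0): no bracket -> illegal
(1,2): flips 2 -> legal
(1,3): flips 1 -> legal
(1,4): no bracket -> illegal
(2,0): no bracket -> illegal
(3,4): flips 2 -> legal
(3,5): no bracket -> illegal
(4,1): flips 1 -> legal
(4,3): flips 2 -> legal
(4,4): no bracket -> illegal
W mobility = 6

Answer: B=9 W=6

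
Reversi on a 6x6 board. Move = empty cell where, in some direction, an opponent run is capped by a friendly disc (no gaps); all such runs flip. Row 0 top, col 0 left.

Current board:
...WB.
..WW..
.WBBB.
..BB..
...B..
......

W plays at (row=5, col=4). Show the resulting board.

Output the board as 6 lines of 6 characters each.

Answer: ...WB.
..WW..
.WBBB.
..WB..
...W..
....W.

Derivation:
Place W at (5,4); scan 8 dirs for brackets.
Dir NW: opp run (4,3) (3,2) capped by W -> flip
Dir N: first cell '.' (not opp) -> no flip
Dir NE: first cell '.' (not opp) -> no flip
Dir W: first cell '.' (not opp) -> no flip
Dir E: first cell '.' (not opp) -> no flip
Dir SW: edge -> no flip
Dir S: edge -> no flip
Dir SE: edge -> no flip
All flips: (3,2) (4,3)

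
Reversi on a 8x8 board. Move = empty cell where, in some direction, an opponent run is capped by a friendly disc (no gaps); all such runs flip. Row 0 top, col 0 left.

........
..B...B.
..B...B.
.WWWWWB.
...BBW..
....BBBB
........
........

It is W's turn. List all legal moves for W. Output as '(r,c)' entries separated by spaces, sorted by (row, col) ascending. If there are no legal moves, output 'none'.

(0,1): no bracket -> illegal
(0,2): flips 2 -> legal
(0,3): no bracket -> illegal
(0,5): no bracket -> illegal
(0,6): no bracket -> illegal
(0,7): no bracket -> illegal
(1,1): flips 1 -> legal
(1,3): flips 1 -> legal
(1,5): no bracket -> illegal
(1,7): flips 1 -> legal
(2,1): no bracket -> illegal
(2,3): no bracket -> illegal
(2,5): no bracket -> illegal
(2,7): flips 1 -> legal
(3,7): flips 1 -> legal
(4,2): flips 2 -> legal
(4,6): no bracket -> illegal
(4,7): no bracket -> illegal
(5,2): flips 1 -> legal
(5,3): flips 2 -> legal
(6,3): flips 1 -> legal
(6,4): flips 2 -> legal
(6,5): flips 3 -> legal
(6,6): flips 2 -> legal
(6,7): flips 1 -> legal

Answer: (0,2) (1,1) (1,3) (1,7) (2,7) (3,7) (4,2) (5,2) (5,3) (6,3) (6,4) (6,5) (6,6) (6,7)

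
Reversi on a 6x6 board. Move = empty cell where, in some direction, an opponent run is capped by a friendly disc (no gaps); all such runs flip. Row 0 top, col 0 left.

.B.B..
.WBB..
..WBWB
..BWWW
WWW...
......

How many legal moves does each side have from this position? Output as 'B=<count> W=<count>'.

Answer: B=7 W=5

Derivation:
-- B to move --
(0,0): no bracket -> illegal
(0,2): no bracket -> illegal
(1,0): flips 1 -> legal
(1,4): no bracket -> illegal
(1,5): no bracket -> illegal
(2,0): no bracket -> illegal
(2,1): flips 2 -> legal
(3,0): no bracket -> illegal
(3,1): flips 1 -> legal
(4,3): flips 2 -> legal
(4,4): no bracket -> illegal
(4,5): flips 2 -> legal
(5,0): flips 1 -> legal
(5,1): no bracket -> illegal
(5,2): flips 1 -> legal
(5,3): no bracket -> illegal
B mobility = 7
-- W to move --
(0,0): no bracket -> illegal
(0,2): flips 2 -> legal
(0,4): flips 1 -> legal
(1,0): no bracket -> illegal
(1,4): flips 4 -> legal
(1,5): flips 1 -> legal
(2,1): no bracket -> illegal
(3,1): flips 1 -> legal
(4,3): no bracket -> illegal
W mobility = 5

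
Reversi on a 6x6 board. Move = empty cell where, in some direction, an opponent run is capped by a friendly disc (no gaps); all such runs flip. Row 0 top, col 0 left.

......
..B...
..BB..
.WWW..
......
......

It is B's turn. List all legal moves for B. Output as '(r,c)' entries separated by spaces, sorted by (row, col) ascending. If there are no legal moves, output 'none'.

(2,0): no bracket -> illegal
(2,1): no bracket -> illegal
(2,4): no bracket -> illegal
(3,0): no bracket -> illegal
(3,4): no bracket -> illegal
(4,0): flips 1 -> legal
(4,1): flips 1 -> legal
(4,2): flips 1 -> legal
(4,3): flips 1 -> legal
(4,4): flips 1 -> legal

Answer: (4,0) (4,1) (4,2) (4,3) (4,4)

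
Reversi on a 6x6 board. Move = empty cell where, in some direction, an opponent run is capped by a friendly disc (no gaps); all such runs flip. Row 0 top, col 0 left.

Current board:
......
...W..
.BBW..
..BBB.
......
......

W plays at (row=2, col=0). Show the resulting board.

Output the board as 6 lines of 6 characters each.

Answer: ......
...W..
WWWW..
..BBB.
......
......

Derivation:
Place W at (2,0); scan 8 dirs for brackets.
Dir NW: edge -> no flip
Dir N: first cell '.' (not opp) -> no flip
Dir NE: first cell '.' (not opp) -> no flip
Dir W: edge -> no flip
Dir E: opp run (2,1) (2,2) capped by W -> flip
Dir SW: edge -> no flip
Dir S: first cell '.' (not opp) -> no flip
Dir SE: first cell '.' (not opp) -> no flip
All flips: (2,1) (2,2)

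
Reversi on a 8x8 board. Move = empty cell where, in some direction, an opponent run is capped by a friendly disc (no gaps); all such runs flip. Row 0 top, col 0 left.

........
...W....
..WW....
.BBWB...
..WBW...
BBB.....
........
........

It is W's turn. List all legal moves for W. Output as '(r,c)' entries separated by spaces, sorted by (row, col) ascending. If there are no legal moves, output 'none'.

(2,0): flips 1 -> legal
(2,1): no bracket -> illegal
(2,4): flips 1 -> legal
(2,5): no bracket -> illegal
(3,0): flips 2 -> legal
(3,5): flips 1 -> legal
(4,0): flips 1 -> legal
(4,1): flips 1 -> legal
(4,5): flips 1 -> legal
(5,3): flips 1 -> legal
(5,4): no bracket -> illegal
(6,0): flips 1 -> legal
(6,1): no bracket -> illegal
(6,2): flips 1 -> legal
(6,3): no bracket -> illegal

Answer: (2,0) (2,4) (3,0) (3,5) (4,0) (4,1) (4,5) (5,3) (6,0) (6,2)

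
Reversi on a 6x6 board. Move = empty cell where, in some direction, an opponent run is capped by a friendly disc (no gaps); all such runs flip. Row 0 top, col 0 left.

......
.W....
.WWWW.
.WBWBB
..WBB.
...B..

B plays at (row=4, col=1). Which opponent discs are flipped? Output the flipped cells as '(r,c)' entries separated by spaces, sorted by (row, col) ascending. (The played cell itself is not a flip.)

Answer: (4,2)

Derivation:
Dir NW: first cell '.' (not opp) -> no flip
Dir N: opp run (3,1) (2,1) (1,1), next='.' -> no flip
Dir NE: first cell 'B' (not opp) -> no flip
Dir W: first cell '.' (not opp) -> no flip
Dir E: opp run (4,2) capped by B -> flip
Dir SW: first cell '.' (not opp) -> no flip
Dir S: first cell '.' (not opp) -> no flip
Dir SE: first cell '.' (not opp) -> no flip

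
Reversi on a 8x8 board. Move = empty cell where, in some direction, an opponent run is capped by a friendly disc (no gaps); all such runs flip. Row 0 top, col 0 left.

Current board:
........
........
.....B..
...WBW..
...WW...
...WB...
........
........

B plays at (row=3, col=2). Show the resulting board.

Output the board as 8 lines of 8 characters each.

Answer: ........
........
.....B..
..BBBW..
...BW...
...WB...
........
........

Derivation:
Place B at (3,2); scan 8 dirs for brackets.
Dir NW: first cell '.' (not opp) -> no flip
Dir N: first cell '.' (not opp) -> no flip
Dir NE: first cell '.' (not opp) -> no flip
Dir W: first cell '.' (not opp) -> no flip
Dir E: opp run (3,3) capped by B -> flip
Dir SW: first cell '.' (not opp) -> no flip
Dir S: first cell '.' (not opp) -> no flip
Dir SE: opp run (4,3) capped by B -> flip
All flips: (3,3) (4,3)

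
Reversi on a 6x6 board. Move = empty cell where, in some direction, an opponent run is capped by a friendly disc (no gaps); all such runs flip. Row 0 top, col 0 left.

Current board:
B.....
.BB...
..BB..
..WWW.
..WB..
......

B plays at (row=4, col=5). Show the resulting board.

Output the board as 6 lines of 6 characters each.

Place B at (4,5); scan 8 dirs for brackets.
Dir NW: opp run (3,4) capped by B -> flip
Dir N: first cell '.' (not opp) -> no flip
Dir NE: edge -> no flip
Dir W: first cell '.' (not opp) -> no flip
Dir E: edge -> no flip
Dir SW: first cell '.' (not opp) -> no flip
Dir S: first cell '.' (not opp) -> no flip
Dir SE: edge -> no flip
All flips: (3,4)

Answer: B.....
.BB...
..BB..
..WWB.
..WB.B
......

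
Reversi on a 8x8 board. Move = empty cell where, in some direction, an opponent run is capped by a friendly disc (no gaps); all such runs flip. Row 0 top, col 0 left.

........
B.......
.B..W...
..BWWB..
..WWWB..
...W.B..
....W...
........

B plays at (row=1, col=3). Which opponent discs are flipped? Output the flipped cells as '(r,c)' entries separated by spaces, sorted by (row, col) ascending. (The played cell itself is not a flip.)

Dir NW: first cell '.' (not opp) -> no flip
Dir N: first cell '.' (not opp) -> no flip
Dir NE: first cell '.' (not opp) -> no flip
Dir W: first cell '.' (not opp) -> no flip
Dir E: first cell '.' (not opp) -> no flip
Dir SW: first cell '.' (not opp) -> no flip
Dir S: first cell '.' (not opp) -> no flip
Dir SE: opp run (2,4) capped by B -> flip

Answer: (2,4)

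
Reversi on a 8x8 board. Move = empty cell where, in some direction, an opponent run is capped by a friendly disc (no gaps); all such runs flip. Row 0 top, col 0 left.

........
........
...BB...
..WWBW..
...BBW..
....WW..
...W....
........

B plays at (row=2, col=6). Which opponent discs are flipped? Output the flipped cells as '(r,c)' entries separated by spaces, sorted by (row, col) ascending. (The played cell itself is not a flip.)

Dir NW: first cell '.' (not opp) -> no flip
Dir N: first cell '.' (not opp) -> no flip
Dir NE: first cell '.' (not opp) -> no flip
Dir W: first cell '.' (not opp) -> no flip
Dir E: first cell '.' (not opp) -> no flip
Dir SW: opp run (3,5) capped by B -> flip
Dir S: first cell '.' (not opp) -> no flip
Dir SE: first cell '.' (not opp) -> no flip

Answer: (3,5)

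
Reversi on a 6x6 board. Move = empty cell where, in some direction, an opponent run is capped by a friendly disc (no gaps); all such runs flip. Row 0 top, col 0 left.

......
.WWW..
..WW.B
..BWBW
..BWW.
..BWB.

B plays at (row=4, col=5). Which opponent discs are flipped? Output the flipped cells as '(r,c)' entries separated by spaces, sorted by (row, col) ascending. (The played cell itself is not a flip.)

Answer: (3,5) (4,3) (4,4)

Derivation:
Dir NW: first cell 'B' (not opp) -> no flip
Dir N: opp run (3,5) capped by B -> flip
Dir NE: edge -> no flip
Dir W: opp run (4,4) (4,3) capped by B -> flip
Dir E: edge -> no flip
Dir SW: first cell 'B' (not opp) -> no flip
Dir S: first cell '.' (not opp) -> no flip
Dir SE: edge -> no flip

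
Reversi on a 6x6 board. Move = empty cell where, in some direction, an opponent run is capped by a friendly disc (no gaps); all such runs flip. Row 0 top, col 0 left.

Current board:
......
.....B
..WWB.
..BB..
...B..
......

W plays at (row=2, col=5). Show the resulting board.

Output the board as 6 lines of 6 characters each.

Answer: ......
.....B
..WWWW
..BB..
...B..
......

Derivation:
Place W at (2,5); scan 8 dirs for brackets.
Dir NW: first cell '.' (not opp) -> no flip
Dir N: opp run (1,5), next='.' -> no flip
Dir NE: edge -> no flip
Dir W: opp run (2,4) capped by W -> flip
Dir E: edge -> no flip
Dir SW: first cell '.' (not opp) -> no flip
Dir S: first cell '.' (not opp) -> no flip
Dir SE: edge -> no flip
All flips: (2,4)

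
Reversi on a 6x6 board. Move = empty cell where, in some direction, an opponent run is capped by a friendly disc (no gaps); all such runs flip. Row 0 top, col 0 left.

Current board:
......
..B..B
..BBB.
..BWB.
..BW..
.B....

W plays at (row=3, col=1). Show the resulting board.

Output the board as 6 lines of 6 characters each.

Answer: ......
..B..B
..BBB.
.WWWB.
..BW..
.B....

Derivation:
Place W at (3,1); scan 8 dirs for brackets.
Dir NW: first cell '.' (not opp) -> no flip
Dir N: first cell '.' (not opp) -> no flip
Dir NE: opp run (2,2), next='.' -> no flip
Dir W: first cell '.' (not opp) -> no flip
Dir E: opp run (3,2) capped by W -> flip
Dir SW: first cell '.' (not opp) -> no flip
Dir S: first cell '.' (not opp) -> no flip
Dir SE: opp run (4,2), next='.' -> no flip
All flips: (3,2)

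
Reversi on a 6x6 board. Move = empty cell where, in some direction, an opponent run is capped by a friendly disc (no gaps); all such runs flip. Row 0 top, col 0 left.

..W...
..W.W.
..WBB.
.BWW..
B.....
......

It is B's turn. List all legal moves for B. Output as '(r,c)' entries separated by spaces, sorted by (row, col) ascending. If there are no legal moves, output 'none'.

(0,1): flips 1 -> legal
(0,3): no bracket -> illegal
(0,4): flips 1 -> legal
(0,5): flips 1 -> legal
(1,1): no bracket -> illegal
(1,3): flips 1 -> legal
(1,5): no bracket -> illegal
(2,1): flips 1 -> legal
(2,5): no bracket -> illegal
(3,4): flips 2 -> legal
(4,1): flips 1 -> legal
(4,2): flips 1 -> legal
(4,3): flips 1 -> legal
(4,4): no bracket -> illegal

Answer: (0,1) (0,4) (0,5) (1,3) (2,1) (3,4) (4,1) (4,2) (4,3)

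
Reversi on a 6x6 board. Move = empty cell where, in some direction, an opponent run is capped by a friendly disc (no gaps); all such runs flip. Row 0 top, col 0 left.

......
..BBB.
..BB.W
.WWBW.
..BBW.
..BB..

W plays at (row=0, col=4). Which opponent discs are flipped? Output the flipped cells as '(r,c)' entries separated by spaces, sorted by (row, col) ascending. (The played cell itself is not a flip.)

Dir NW: edge -> no flip
Dir N: edge -> no flip
Dir NE: edge -> no flip
Dir W: first cell '.' (not opp) -> no flip
Dir E: first cell '.' (not opp) -> no flip
Dir SW: opp run (1,3) (2,2) capped by W -> flip
Dir S: opp run (1,4), next='.' -> no flip
Dir SE: first cell '.' (not opp) -> no flip

Answer: (1,3) (2,2)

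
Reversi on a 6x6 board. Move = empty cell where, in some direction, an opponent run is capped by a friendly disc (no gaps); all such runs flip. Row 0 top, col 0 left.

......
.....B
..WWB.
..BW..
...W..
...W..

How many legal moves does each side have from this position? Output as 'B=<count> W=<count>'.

Answer: B=6 W=5

Derivation:
-- B to move --
(1,1): no bracket -> illegal
(1,2): flips 1 -> legal
(1,3): no bracket -> illegal
(1,4): flips 1 -> legal
(2,1): flips 2 -> legal
(3,1): no bracket -> illegal
(3,4): flips 1 -> legal
(4,2): flips 1 -> legal
(4,4): no bracket -> illegal
(5,2): no bracket -> illegal
(5,4): flips 1 -> legal
B mobility = 6
-- W to move --
(0,4): no bracket -> illegal
(0,5): no bracket -> illegal
(1,3): no bracket -> illegal
(1,4): no bracket -> illegal
(2,1): flips 1 -> legal
(2,5): flips 1 -> legal
(3,1): flips 1 -> legal
(3,4): no bracket -> illegal
(3,5): no bracket -> illegal
(4,1): flips 1 -> legal
(4,2): flips 1 -> legal
W mobility = 5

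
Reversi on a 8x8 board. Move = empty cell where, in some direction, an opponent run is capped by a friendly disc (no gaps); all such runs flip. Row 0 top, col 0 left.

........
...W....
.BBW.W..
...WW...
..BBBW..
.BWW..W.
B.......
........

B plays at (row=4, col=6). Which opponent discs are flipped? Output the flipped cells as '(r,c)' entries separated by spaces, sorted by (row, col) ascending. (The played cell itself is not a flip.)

Answer: (4,5)

Derivation:
Dir NW: first cell '.' (not opp) -> no flip
Dir N: first cell '.' (not opp) -> no flip
Dir NE: first cell '.' (not opp) -> no flip
Dir W: opp run (4,5) capped by B -> flip
Dir E: first cell '.' (not opp) -> no flip
Dir SW: first cell '.' (not opp) -> no flip
Dir S: opp run (5,6), next='.' -> no flip
Dir SE: first cell '.' (not opp) -> no flip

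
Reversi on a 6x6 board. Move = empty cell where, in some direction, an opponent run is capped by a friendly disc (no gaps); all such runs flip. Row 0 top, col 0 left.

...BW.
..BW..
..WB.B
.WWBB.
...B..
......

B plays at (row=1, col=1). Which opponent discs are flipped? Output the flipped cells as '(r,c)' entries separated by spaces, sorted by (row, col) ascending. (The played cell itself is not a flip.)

Dir NW: first cell '.' (not opp) -> no flip
Dir N: first cell '.' (not opp) -> no flip
Dir NE: first cell '.' (not opp) -> no flip
Dir W: first cell '.' (not opp) -> no flip
Dir E: first cell 'B' (not opp) -> no flip
Dir SW: first cell '.' (not opp) -> no flip
Dir S: first cell '.' (not opp) -> no flip
Dir SE: opp run (2,2) capped by B -> flip

Answer: (2,2)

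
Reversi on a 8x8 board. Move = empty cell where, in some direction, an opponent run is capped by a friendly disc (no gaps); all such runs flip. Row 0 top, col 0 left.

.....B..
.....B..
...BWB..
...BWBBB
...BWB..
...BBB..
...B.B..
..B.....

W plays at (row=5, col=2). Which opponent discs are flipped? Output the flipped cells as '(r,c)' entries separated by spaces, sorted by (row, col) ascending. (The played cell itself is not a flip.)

Answer: (4,3)

Derivation:
Dir NW: first cell '.' (not opp) -> no flip
Dir N: first cell '.' (not opp) -> no flip
Dir NE: opp run (4,3) capped by W -> flip
Dir W: first cell '.' (not opp) -> no flip
Dir E: opp run (5,3) (5,4) (5,5), next='.' -> no flip
Dir SW: first cell '.' (not opp) -> no flip
Dir S: first cell '.' (not opp) -> no flip
Dir SE: opp run (6,3), next='.' -> no flip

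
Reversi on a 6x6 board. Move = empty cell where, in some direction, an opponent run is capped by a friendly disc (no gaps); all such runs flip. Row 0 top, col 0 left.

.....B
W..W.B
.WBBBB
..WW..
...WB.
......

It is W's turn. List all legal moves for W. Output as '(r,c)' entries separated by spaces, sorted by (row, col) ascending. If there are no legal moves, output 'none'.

Answer: (1,1) (1,2) (1,4) (3,1) (3,5) (4,5) (5,5)

Derivation:
(0,4): no bracket -> illegal
(1,1): flips 1 -> legal
(1,2): flips 1 -> legal
(1,4): flips 1 -> legal
(3,1): flips 1 -> legal
(3,4): no bracket -> illegal
(3,5): flips 1 -> legal
(4,5): flips 1 -> legal
(5,3): no bracket -> illegal
(5,4): no bracket -> illegal
(5,5): flips 1 -> legal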